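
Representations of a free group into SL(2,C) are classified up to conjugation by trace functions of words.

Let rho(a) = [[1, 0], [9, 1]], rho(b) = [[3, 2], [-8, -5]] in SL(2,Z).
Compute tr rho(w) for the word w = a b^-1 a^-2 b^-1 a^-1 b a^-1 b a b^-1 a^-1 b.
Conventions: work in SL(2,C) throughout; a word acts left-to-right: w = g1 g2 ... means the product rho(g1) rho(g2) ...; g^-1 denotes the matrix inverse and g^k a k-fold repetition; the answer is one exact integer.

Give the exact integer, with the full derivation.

rho(a) = [[1, 0], [9, 1]]
... * rho(b^-1) = [[-5, -2], [8, 3]]  ->  [[-5, -2], [-37, -15]]
... * rho(a^-1) = [[1, 0], [-9, 1]]  ->  [[13, -2], [98, -15]]
... * rho(a^-1) = [[1, 0], [-9, 1]]  ->  [[31, -2], [233, -15]]
... * rho(b^-1) = [[-5, -2], [8, 3]]  ->  [[-171, -68], [-1285, -511]]
... * rho(a^-1) = [[1, 0], [-9, 1]]  ->  [[441, -68], [3314, -511]]
... * rho(b) = [[3, 2], [-8, -5]]  ->  [[1867, 1222], [14030, 9183]]
... * rho(a^-1) = [[1, 0], [-9, 1]]  ->  [[-9131, 1222], [-68617, 9183]]
... * rho(b) = [[3, 2], [-8, -5]]  ->  [[-37169, -24372], [-279315, -183149]]
... * rho(a) = [[1, 0], [9, 1]]  ->  [[-256517, -24372], [-1927656, -183149]]
... * rho(b^-1) = [[-5, -2], [8, 3]]  ->  [[1087609, 439918], [8173088, 3305865]]
... * rho(a^-1) = [[1, 0], [-9, 1]]  ->  [[-2871653, 439918], [-21579697, 3305865]]
... * rho(b) = [[3, 2], [-8, -5]]  ->  [[-12134303, -7942896], [-91186011, -59688719]]
tr = -12134303 + -59688719 = -71823022

-71823022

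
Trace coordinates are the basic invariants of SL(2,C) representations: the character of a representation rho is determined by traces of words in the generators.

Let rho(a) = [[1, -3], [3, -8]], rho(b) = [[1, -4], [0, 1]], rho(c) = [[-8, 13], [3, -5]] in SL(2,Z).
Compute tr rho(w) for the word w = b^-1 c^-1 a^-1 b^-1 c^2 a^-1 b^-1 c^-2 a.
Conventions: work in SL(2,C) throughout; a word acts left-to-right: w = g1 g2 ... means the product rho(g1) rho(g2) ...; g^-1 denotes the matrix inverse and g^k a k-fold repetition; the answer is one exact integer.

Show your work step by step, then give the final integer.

rho(b^-1) = [[1, 4], [0, 1]]
... * rho(c^-1) = [[-5, -13], [-3, -8]]  ->  [[-17, -45], [-3, -8]]
... * rho(a^-1) = [[-8, 3], [-3, 1]]  ->  [[271, -96], [48, -17]]
... * rho(b^-1) = [[1, 4], [0, 1]]  ->  [[271, 988], [48, 175]]
... * rho(c) = [[-8, 13], [3, -5]]  ->  [[796, -1417], [141, -251]]
... * rho(c) = [[-8, 13], [3, -5]]  ->  [[-10619, 17433], [-1881, 3088]]
... * rho(a^-1) = [[-8, 3], [-3, 1]]  ->  [[32653, -14424], [5784, -2555]]
... * rho(b^-1) = [[1, 4], [0, 1]]  ->  [[32653, 116188], [5784, 20581]]
... * rho(c^-1) = [[-5, -13], [-3, -8]]  ->  [[-511829, -1353993], [-90663, -239840]]
... * rho(c^-1) = [[-5, -13], [-3, -8]]  ->  [[6621124, 17485721], [1172835, 3097339]]
... * rho(a) = [[1, -3], [3, -8]]  ->  [[59078287, -159749140], [10464852, -28297217]]
tr = 59078287 + -28297217 = 30781070

30781070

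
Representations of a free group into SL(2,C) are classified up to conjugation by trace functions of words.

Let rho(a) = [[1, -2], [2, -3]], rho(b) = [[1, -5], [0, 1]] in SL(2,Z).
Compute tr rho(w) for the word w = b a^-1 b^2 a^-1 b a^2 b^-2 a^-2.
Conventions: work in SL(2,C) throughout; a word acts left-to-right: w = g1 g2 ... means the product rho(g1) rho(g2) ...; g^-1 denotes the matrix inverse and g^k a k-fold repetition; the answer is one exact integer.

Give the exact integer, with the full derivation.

115162

rho(b) = [[1, -5], [0, 1]]
... * rho(a^-1) = [[-3, 2], [-2, 1]]  ->  [[7, -3], [-2, 1]]
... * rho(b) = [[1, -5], [0, 1]]  ->  [[7, -38], [-2, 11]]
... * rho(b) = [[1, -5], [0, 1]]  ->  [[7, -73], [-2, 21]]
... * rho(a^-1) = [[-3, 2], [-2, 1]]  ->  [[125, -59], [-36, 17]]
... * rho(b) = [[1, -5], [0, 1]]  ->  [[125, -684], [-36, 197]]
... * rho(a) = [[1, -2], [2, -3]]  ->  [[-1243, 1802], [358, -519]]
... * rho(a) = [[1, -2], [2, -3]]  ->  [[2361, -2920], [-680, 841]]
... * rho(b^-1) = [[1, 5], [0, 1]]  ->  [[2361, 8885], [-680, -2559]]
... * rho(b^-1) = [[1, 5], [0, 1]]  ->  [[2361, 20690], [-680, -5959]]
... * rho(a^-1) = [[-3, 2], [-2, 1]]  ->  [[-48463, 25412], [13958, -7319]]
... * rho(a^-1) = [[-3, 2], [-2, 1]]  ->  [[94565, -71514], [-27236, 20597]]
tr = 94565 + 20597 = 115162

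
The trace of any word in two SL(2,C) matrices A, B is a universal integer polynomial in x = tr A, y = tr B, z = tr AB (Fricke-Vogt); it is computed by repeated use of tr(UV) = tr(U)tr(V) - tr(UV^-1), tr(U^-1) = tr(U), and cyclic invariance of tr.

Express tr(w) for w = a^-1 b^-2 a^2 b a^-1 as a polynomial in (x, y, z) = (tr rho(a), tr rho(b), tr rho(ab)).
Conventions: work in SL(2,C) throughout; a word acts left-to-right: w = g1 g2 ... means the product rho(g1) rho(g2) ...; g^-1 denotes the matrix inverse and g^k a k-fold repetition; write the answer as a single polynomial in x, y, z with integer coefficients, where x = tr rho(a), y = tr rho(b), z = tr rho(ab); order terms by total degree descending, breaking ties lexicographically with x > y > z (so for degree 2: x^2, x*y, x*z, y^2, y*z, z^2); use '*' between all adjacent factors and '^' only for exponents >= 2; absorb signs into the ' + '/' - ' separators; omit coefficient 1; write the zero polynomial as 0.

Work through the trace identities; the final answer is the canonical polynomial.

and tr(b^2 a) = tr(b)*tr(a b) - tr(a) = y*z - x
and tr(b^2) = tr(b)*tr(b) - tr(1) = y^2 - 2
and tr(b a^2 b) = tr(a)*tr(b^2 a) - tr(b^2) = x*y*z - x^2 - y^2 + 2
and tr(b a b a) = tr(b a)*tr(b a) - tr(1)   [split at repeated b] = z^2 - 2
and tr(b a^2 b a) = tr(a)*tr(b a b a) - tr(b a b) = x*z^2 - y*z - x
tr(a^2 b a^-1 b) = tr(b a^2 b)*tr(a) - tr(b a^2 b a) = x^2*y*z - x^3 - x*y^2 - x*z^2 + y*z + 3*x
next, tr(b^-1 a^2 b a^-1) = tr(a^2 b a^-1)*tr(b) - tr(a^2 b a^-1 b) = -x^2*y*z + x^3 + x*y^2 + x*z^2 - 3*x
next, tr(a^2) = tr(a)*tr(a) - tr(1) = x^2 - 2
tr(a^2 b a^-2 b^-1) = tr(b^-1 a^2 b a^-1)*tr(a) - tr(b^-1 a^2 b) = -x^3*y*z + x^4 + x^2*y^2 + x^2*z^2 - 4*x^2 + 2
tr(a^-1 b^-2 a^2 b a^-1) = tr(a^2 b a^-2 b^-1)*tr(b) - tr(a^2 b a^-2) = -x^3*y^2*z + x^4*y + x^2*y^3 + x^2*y*z^2 - 4*x^2*y + y

-x^3*y^2*z + x^4*y + x^2*y^3 + x^2*y*z^2 - 4*x^2*y + y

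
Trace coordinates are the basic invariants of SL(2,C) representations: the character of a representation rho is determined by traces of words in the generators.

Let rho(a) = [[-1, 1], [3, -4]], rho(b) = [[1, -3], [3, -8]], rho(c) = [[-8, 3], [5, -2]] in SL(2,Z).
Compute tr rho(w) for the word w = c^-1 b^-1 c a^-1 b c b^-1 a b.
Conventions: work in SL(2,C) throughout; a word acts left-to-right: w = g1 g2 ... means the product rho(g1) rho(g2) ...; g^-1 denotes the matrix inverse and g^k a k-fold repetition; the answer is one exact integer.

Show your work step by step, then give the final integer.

rho(c^-1) = [[-2, -3], [-5, -8]]
... * rho(b^-1) = [[-8, 3], [-3, 1]]  ->  [[25, -9], [64, -23]]
... * rho(c) = [[-8, 3], [5, -2]]  ->  [[-245, 93], [-627, 238]]
... * rho(a^-1) = [[-4, -1], [-3, -1]]  ->  [[701, 152], [1794, 389]]
... * rho(b) = [[1, -3], [3, -8]]  ->  [[1157, -3319], [2961, -8494]]
... * rho(c) = [[-8, 3], [5, -2]]  ->  [[-25851, 10109], [-66158, 25871]]
... * rho(b^-1) = [[-8, 3], [-3, 1]]  ->  [[176481, -67444], [451651, -172603]]
... * rho(a) = [[-1, 1], [3, -4]]  ->  [[-378813, 446257], [-969460, 1142063]]
... * rho(b) = [[1, -3], [3, -8]]  ->  [[959958, -2433617], [2456729, -6228124]]
tr = 959958 + -6228124 = -5268166

-5268166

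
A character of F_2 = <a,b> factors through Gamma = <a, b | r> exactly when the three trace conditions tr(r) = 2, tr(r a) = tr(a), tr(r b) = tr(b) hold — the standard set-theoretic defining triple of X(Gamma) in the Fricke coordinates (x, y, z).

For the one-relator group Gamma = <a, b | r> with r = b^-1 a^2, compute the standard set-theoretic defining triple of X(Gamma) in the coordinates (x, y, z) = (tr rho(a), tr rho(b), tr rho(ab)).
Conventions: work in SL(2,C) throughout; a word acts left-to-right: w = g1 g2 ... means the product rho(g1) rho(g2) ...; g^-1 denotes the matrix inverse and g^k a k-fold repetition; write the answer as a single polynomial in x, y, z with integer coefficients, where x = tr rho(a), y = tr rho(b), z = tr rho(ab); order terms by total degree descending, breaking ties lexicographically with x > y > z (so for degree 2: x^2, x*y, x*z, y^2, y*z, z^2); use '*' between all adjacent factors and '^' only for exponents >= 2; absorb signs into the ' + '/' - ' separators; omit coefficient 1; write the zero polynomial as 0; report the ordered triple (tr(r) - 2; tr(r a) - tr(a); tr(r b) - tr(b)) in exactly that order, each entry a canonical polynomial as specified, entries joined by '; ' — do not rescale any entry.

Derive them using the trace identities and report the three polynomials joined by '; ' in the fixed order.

tr(a^2) = tr(a) tr(a) - tr(1) = x^2 - 2
tr(a^2 b) = tr(a) tr(b a) - tr(b) = x*z - y
tr(b^-1 a^2) = tr(a^2) tr(b) - tr(a^2 b) = x^2*y - x*z - y
tr(a^3) = tr(a) tr(a^2) - tr(a) = x^3 - 3*x
so tr(a^3 b) = tr(a) tr(b a^2) - tr(b a) = x^2*z - x*y - z
reduce: tr(b^-1 a^3) = tr(a^3) tr(b) - tr(a^3 b) = x^3*y - x^2*z - 2*x*y + z
assemble the triple (tr(r) - 2; tr(r a) - x; tr(r b) - y)

x^2*y - x*z - y - 2; x^3*y - x^2*z - 2*x*y - x + z; x^2 - y - 2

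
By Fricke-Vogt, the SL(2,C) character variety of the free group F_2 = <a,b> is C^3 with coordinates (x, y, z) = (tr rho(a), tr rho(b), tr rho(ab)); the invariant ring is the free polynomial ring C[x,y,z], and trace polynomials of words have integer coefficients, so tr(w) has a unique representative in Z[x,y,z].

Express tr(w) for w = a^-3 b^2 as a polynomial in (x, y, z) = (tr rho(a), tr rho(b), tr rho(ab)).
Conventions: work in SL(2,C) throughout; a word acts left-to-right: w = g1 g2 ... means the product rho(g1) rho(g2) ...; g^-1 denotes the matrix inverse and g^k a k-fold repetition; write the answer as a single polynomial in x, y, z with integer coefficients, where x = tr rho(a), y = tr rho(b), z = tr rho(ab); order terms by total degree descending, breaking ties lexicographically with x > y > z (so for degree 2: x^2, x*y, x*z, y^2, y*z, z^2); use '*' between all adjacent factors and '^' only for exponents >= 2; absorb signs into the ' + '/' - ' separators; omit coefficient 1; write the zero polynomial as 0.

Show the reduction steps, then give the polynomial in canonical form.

x^3*y^2 - x^2*y*z - x^3 - 2*x*y^2 + y*z + 3*x

apply: trace(b^2) = trace(b) * trace(b) - trace(1) = y^2 - 2
trace(b^2 a) = trace(b) * trace(a b) - trace(a) = y*z - x
apply: trace(a^-1 b^2) = trace(b^2) * trace(a) - trace(b^2 a) = x*y^2 - y*z - x
apply: trace(a^-1 b^2 a^-1) = trace(a^-1 b^2) * trace(a) - trace(a^-1 b^2 a) = x^2*y^2 - x*y*z - x^2 - y^2 + 2
apply: trace(a^-3 b^2) = trace(a^-1 b^2 a^-1) * trace(a) - trace(a^-1 b^2) = x^3*y^2 - x^2*y*z - x^3 - 2*x*y^2 + y*z + 3*x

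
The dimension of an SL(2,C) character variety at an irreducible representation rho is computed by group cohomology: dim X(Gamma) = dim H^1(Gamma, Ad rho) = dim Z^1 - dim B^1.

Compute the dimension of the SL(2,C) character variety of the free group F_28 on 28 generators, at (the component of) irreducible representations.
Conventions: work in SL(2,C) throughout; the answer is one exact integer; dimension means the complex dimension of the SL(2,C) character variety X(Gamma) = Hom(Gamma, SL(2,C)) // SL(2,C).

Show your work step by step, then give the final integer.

Gamma = F_28 has 28 generators and no relators.
So Z^1 = (sl_2)^28 in full: dim Z^1 = 84.
Irreducibility makes the coboundary map sl_2 -> Z^1 injective (trivial centralizer), so dim B^1 = 3.
dim H^1 = 84 - 3 = 81, which is dim X.

81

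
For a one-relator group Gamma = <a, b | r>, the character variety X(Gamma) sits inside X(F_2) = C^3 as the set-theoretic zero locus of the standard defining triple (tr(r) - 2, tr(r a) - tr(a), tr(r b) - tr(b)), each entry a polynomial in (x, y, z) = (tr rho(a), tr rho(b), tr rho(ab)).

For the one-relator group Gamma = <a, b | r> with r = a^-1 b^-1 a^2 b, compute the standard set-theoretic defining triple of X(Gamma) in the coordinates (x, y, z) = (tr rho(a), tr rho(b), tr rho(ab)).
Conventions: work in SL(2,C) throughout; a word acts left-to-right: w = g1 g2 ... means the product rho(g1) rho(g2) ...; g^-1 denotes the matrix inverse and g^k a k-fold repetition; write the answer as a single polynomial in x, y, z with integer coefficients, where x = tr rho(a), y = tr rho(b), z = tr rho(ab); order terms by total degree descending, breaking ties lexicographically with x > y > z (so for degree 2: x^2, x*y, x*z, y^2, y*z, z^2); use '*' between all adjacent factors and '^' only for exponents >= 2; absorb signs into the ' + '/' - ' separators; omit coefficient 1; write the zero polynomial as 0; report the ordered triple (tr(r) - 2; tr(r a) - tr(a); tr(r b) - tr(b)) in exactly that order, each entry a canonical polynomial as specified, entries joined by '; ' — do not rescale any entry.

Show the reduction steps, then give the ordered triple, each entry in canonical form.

reduce: tr(b^2 a) = tr(b) * tr(a b) - tr(a) = y*z - x
tr(b^2) = tr(b) * tr(b) - tr(1) = y^2 - 2
so tr(b a^2 b) = tr(a) * tr(b^2 a) - tr(b^2) = x*y*z - x^2 - y^2 + 2
tr(b a b a) = tr(b a) * tr(b a) - tr(1) = z^2 - 2
tr(b a^2 b a) = tr(a) * tr(b a b a) - tr(b a b) = x*z^2 - y*z - x
tr(a^2 b a^-1 b) = tr(b a^2 b) * tr(a) - tr(b a^2 b a) = x^2*y*z - x^3 - x*y^2 - x*z^2 + y*z + 3*x
reduce: tr(a^-1 b^-1 a^2 b) = tr(a^2 b a^-1) * tr(b) - tr(a^2 b a^-1 b) = -x^2*y*z + x^3 + x*y^2 + x*z^2 - 3*x
reduce: tr(a^2) = tr(a) * tr(a) - tr(1)  (reduce the a square) = x^2 - 2
reduce: tr(b a^2) = tr(a) * tr(b a) - tr(b) = x*z - y
reduce: tr(b a^2 b^2) = tr(b) * tr(b a^2 b) - tr(b a^2) = x*y^2*z - x^2*y - y^3 - x*z + 3*y
reduce: tr(a b a^2) = tr(a) * tr(b a^2) - tr(b a) = x^2*z - x*y - z
tr(b a^2 b^2 a) = tr(b) * tr(a b a^2 b) - tr(a b a^2) = x*y*z^2 - x^2*z - y^2*z + z
tr(a^2 b^2 a^-1 b) = tr(b a^2 b^2) * tr(a) - tr(b a^2 b^2 a) = x^2*y^2*z - x^3*y - x*y^3 - x*y*z^2 + y^2*z + 3*x*y - z
so tr(a^-1 b^-1 a^2 b^2) = tr(a^2 b^2 a^-1) * tr(b) - tr(a^2 b^2 a^-1 b) = -x^2*y^2*z + x^3*y + x*y^3 + x*y*z^2 - 4*x*y + z
assemble the triple (tr(r) - 2; tr(r a) - x; tr(r b) - y)

-x^2*y*z + x^3 + x*y^2 + x*z^2 - 3*x - 2; x^2 - x - 2; -x^2*y^2*z + x^3*y + x*y^3 + x*y*z^2 - 4*x*y - y + z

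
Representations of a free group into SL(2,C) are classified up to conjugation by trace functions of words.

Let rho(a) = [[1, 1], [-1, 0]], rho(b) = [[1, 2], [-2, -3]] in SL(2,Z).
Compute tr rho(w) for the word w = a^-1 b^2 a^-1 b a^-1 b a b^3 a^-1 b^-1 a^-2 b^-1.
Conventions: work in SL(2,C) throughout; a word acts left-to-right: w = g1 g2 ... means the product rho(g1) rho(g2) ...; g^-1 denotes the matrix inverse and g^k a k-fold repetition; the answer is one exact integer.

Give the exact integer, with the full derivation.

rho(a^-1) = [[0, -1], [1, 1]]
... * rho(b) = [[1, 2], [-2, -3]]  ->  [[2, 3], [-1, -1]]
... * rho(b) = [[1, 2], [-2, -3]]  ->  [[-4, -5], [1, 1]]
... * rho(a^-1) = [[0, -1], [1, 1]]  ->  [[-5, -1], [1, 0]]
... * rho(b) = [[1, 2], [-2, -3]]  ->  [[-3, -7], [1, 2]]
... * rho(a^-1) = [[0, -1], [1, 1]]  ->  [[-7, -4], [2, 1]]
... * rho(b) = [[1, 2], [-2, -3]]  ->  [[1, -2], [0, 1]]
... * rho(a) = [[1, 1], [-1, 0]]  ->  [[3, 1], [-1, 0]]
... * rho(b) = [[1, 2], [-2, -3]]  ->  [[1, 3], [-1, -2]]
... * rho(b) = [[1, 2], [-2, -3]]  ->  [[-5, -7], [3, 4]]
... * rho(b) = [[1, 2], [-2, -3]]  ->  [[9, 11], [-5, -6]]
... * rho(a^-1) = [[0, -1], [1, 1]]  ->  [[11, 2], [-6, -1]]
... * rho(b^-1) = [[-3, -2], [2, 1]]  ->  [[-29, -20], [16, 11]]
... * rho(a^-1) = [[0, -1], [1, 1]]  ->  [[-20, 9], [11, -5]]
... * rho(a^-1) = [[0, -1], [1, 1]]  ->  [[9, 29], [-5, -16]]
... * rho(b^-1) = [[-3, -2], [2, 1]]  ->  [[31, 11], [-17, -6]]
tr = 31 + -6 = 25

25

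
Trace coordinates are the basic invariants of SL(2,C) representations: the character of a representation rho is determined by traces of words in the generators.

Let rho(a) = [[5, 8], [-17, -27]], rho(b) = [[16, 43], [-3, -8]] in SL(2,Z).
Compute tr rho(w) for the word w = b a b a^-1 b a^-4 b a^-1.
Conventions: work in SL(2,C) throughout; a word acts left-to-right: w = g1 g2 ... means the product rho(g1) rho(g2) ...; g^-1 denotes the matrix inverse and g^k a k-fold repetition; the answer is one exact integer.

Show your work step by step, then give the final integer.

rho(b) = [[16, 43], [-3, -8]]
... * rho(a) = [[5, 8], [-17, -27]]  ->  [[-651, -1033], [121, 192]]
... * rho(b) = [[16, 43], [-3, -8]]  ->  [[-7317, -19729], [1360, 3667]]
... * rho(a^-1) = [[-27, -8], [17, 5]]  ->  [[-137834, -40109], [25619, 7455]]
... * rho(b) = [[16, 43], [-3, -8]]  ->  [[-2085017, -5605990], [387539, 1041977]]
... * rho(a^-1) = [[-27, -8], [17, 5]]  ->  [[-39006371, -11349814], [7250056, 2109573]]
... * rho(a^-1) = [[-27, -8], [17, 5]]  ->  [[860225179, 255301898], [-159888771, -47452583]]
... * rho(a^-1) = [[-27, -8], [17, 5]]  ->  [[-18885947567, -5605291942], [3510302906, 1041847253]]
... * rho(a^-1) = [[-27, -8], [17, 5]]  ->  [[414630621295, 123061120826], [-77066775161, -22873186983]]
... * rho(b) = [[16, 43], [-3, -8]]  ->  [[6264906578242, 16844627749077], [-1164448841627, -3130885836059]]
... * rho(a^-1) = [[-27, -8], [17, 5]]  ->  [[117206194121775, 34103886119449], [-21784940489074, -6338838447279]]
tr = 117206194121775 + -6338838447279 = 110867355674496

110867355674496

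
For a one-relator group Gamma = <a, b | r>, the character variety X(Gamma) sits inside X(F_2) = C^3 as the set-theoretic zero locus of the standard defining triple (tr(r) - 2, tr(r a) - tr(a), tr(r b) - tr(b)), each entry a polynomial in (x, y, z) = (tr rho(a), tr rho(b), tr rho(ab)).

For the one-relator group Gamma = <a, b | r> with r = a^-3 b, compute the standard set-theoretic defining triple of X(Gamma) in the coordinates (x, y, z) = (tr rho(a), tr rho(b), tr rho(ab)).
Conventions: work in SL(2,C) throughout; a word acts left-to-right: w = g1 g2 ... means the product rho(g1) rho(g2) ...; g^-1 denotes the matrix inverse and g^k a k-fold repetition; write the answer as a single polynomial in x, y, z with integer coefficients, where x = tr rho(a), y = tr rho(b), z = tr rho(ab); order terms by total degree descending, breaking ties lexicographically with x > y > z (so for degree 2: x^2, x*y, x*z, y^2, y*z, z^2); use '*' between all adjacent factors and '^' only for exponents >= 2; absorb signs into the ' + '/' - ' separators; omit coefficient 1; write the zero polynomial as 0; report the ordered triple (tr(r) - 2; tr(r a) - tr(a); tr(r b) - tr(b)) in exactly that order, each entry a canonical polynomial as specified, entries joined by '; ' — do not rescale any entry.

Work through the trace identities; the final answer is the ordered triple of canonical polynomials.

trace(b a^-1) = trace(b) trace(a) - trace(b a) = x*y - z
trace(b a^-2) = trace(b a^-1) trace(a) - trace(b) = x^2*y - x*z - y
next, trace(a^-3 b) = trace(b a^-2) trace(a) - trace(b a^-1) = x^3*y - x^2*z - 2*x*y + z
trace(b^2) = trace(b) trace(b) - trace(1)   [square of b] = y^2 - 2
trace(b^2 a) = trace(b) trace(a b) - trace(a)   [square of b] = y*z - x
and trace(b^2 a^-1) = trace(b^2) trace(a) - trace(b^2 a)   [inverse elimination on a] = x*y^2 - y*z - x
and trace(a^-2 b^2) = trace(b^2 a^-1) trace(a) - trace(b^2)   [inverse elimination on a] = x^2*y^2 - x*y*z - x^2 - y^2 + 2
and trace(a^-3 b^2) = trace(a^-2 b^2) trace(a) - trace(a^-2 b^2 a)   [inverse elimination on a] = x^3*y^2 - x^2*y*z - x^3 - 2*x*y^2 + y*z + 3*x
assemble the triple (trace(r) - 2; trace(r a) - x; trace(r b) - y)

x^3*y - x^2*z - 2*x*y + z - 2; x^2*y - x*z - x - y; x^3*y^2 - x^2*y*z - x^3 - 2*x*y^2 + y*z + 3*x - y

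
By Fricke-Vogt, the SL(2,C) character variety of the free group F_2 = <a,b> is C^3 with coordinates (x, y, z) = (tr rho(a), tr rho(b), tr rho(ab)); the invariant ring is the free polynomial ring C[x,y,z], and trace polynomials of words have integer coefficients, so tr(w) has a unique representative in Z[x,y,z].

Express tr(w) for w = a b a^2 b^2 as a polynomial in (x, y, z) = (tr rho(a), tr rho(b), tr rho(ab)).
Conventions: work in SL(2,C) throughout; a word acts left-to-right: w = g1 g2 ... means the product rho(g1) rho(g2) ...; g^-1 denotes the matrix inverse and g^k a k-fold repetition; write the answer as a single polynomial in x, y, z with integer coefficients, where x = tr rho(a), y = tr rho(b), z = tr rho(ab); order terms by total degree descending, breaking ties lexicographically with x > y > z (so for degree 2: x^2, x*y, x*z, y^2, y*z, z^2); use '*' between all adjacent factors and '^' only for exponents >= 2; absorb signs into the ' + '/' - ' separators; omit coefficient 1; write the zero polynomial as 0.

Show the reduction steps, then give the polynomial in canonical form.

x*y*z^2 - x^2*z - y^2*z + z

trace(b a b a) = trace(a b) trace(a b) - trace(1) = z^2 - 2
trace(b a b) = trace(b) trace(a b) - trace(a) = y*z - x
trace(a b a^2 b) = trace(a) trace(b a b a) - trace(b a b) = x*z^2 - y*z - x
trace(b a^2) = trace(a) trace(b a) - trace(b) = x*z - y
trace(a b a^2) = trace(a) trace(b a^2) - trace(b a) = x^2*z - x*y - z
trace(a b a^2 b^2) = trace(b) trace(a b a^2 b) - trace(a b a^2) = x*y*z^2 - x^2*z - y^2*z + z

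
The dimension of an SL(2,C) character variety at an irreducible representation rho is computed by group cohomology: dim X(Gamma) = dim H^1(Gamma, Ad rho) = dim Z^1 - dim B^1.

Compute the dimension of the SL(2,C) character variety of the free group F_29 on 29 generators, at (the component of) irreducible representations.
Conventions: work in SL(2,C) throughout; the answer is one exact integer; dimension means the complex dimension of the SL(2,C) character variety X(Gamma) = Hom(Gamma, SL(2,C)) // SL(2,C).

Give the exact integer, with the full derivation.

84

Gamma = F_29 has 29 generators and no relators.
A cocycle picks one sl_2 vector per generator freely, giving dim Z^1 = 3*29 = 87.
Irreducibility makes the coboundary map sl_2 -> Z^1 injective (trivial centralizer), so dim B^1 = 3.
Therefore dim X = 87 - 3 = 84.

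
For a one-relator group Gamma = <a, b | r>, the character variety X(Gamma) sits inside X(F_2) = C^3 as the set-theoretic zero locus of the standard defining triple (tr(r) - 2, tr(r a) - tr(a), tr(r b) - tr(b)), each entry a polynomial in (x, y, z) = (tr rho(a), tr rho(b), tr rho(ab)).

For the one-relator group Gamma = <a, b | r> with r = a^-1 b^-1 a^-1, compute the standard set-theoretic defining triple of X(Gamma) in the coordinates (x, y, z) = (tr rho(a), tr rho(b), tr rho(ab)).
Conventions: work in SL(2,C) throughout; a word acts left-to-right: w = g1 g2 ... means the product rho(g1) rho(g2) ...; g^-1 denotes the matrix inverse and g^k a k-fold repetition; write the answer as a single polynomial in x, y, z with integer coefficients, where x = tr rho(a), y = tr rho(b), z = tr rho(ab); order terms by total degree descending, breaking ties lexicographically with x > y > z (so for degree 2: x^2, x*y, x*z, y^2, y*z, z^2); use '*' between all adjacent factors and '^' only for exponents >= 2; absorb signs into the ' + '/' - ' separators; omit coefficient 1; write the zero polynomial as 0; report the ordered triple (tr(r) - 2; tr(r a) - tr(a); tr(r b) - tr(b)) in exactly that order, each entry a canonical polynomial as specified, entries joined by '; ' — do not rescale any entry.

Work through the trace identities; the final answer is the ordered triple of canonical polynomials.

tr(a^-1) = tr(a) = x
tr(a^-2) = tr(a^-1) tr(a) - tr(1)   [inverse elimination on a] = x^2 - 2
so tr(b a^-1) = tr(b) tr(a) - tr(b a)   [inverse elimination on a] = x*y - z
so tr(a^-2 b) = tr(b a^-1) tr(a) - tr(b)   [inverse elimination on a] = x^2*y - x*z - y
so tr(a^-1 b^-1 a^-1) = tr(a^-2) tr(b) - tr(a^-2 b)   [inverse elimination on b] = x*z - y
tr(b a b) = tr(b) tr(a b) - tr(a)  (reduce the b square) = y*z - x
tr(b a b a) = tr(b a) tr(b a) - tr(1)  (split on b) = z^2 - 2
tr(a^-1 b a b) = tr(b a b) tr(a) - tr(b a b a)  (eliminate a^-1) = x*y*z - x^2 - z^2 + 2
reduce: tr(b^-1 a^-1 b a) = tr(a^-1 b a) tr(b) - tr(a^-1 b a b)  (eliminate b^-1) = -x*y*z + x^2 + y^2 + z^2 - 2
tr(a^-1 b^-1 a^-1 b) = tr(b^-1 a^-1 b) tr(a) - tr(b^-1 a^-1 b a)  (eliminate a^-1) = x*y*z - y^2 - z^2 + 2
assemble the triple (tr(r) - 2; tr(r a) - x; tr(r b) - y)

x*z - y - 2; -x + z; x*y*z - y^2 - z^2 - y + 2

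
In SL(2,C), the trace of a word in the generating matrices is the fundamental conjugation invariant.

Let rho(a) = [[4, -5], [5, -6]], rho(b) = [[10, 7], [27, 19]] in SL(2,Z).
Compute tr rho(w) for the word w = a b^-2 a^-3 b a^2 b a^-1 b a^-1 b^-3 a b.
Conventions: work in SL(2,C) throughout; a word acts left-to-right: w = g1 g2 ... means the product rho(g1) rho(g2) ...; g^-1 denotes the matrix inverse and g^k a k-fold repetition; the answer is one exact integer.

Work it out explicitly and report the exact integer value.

1195518873180203476

rho(a) = [[4, -5], [5, -6]]
... * rho(b^-1) = [[19, -7], [-27, 10]]  ->  [[211, -78], [257, -95]]
... * rho(b^-1) = [[19, -7], [-27, 10]]  ->  [[6115, -2257], [7448, -2749]]
... * rho(a^-1) = [[-6, 5], [-5, 4]]  ->  [[-25405, 21547], [-30943, 26244]]
... * rho(a^-1) = [[-6, 5], [-5, 4]]  ->  [[44695, -40837], [54438, -49739]]
... * rho(a^-1) = [[-6, 5], [-5, 4]]  ->  [[-63985, 60127], [-77933, 73234]]
... * rho(b) = [[10, 7], [27, 19]]  ->  [[983579, 694518], [1197988, 845915]]
... * rho(a) = [[4, -5], [5, -6]]  ->  [[7406906, -9085003], [9021527, -11065430]]
... * rho(a) = [[4, -5], [5, -6]]  ->  [[-15797391, 17475488], [-19241042, 21284945]]
... * rho(b) = [[10, 7], [27, 19]]  ->  [[313864266, 221452535], [382283095, 269726661]]
... * rho(a^-1) = [[-6, 5], [-5, 4]]  ->  [[-2990448271, 2455131470], [-3642331875, 2990322119]]
... * rho(b) = [[10, 7], [27, 19]]  ->  [[36384066980, 25714360033], [44315378463, 31319797136]]
... * rho(a^-1) = [[-6, 5], [-5, 4]]  ->  [[-346876202045, 284777775032], [-422491256458, 346856080859]]
... * rho(b^-1) = [[19, -7], [-27, 10]]  ->  [[-14279647764719, 5275911164635], [-17392448055895, 6425999603796]]
... * rho(b^-1) = [[19, -7], [-27, 10]]  ->  [[-413762908974806, 152716645999383], [-503958502364497, 186007132429225]]
... * rho(b^-1) = [[19, -7], [-27, 10]]  ->  [[-11984844712504655, 4423506822817472], [-14597404120514518, 5387780840843729]]
... * rho(a) = [[4, -5], [5, -6]]  ->  [[-25821844735931260, 33383182625618443], [-31450712277839427, 40660335557510216]]
... * rho(b) = [[10, 7], [27, 19]]  ->  [[643127483532385361, 453527556735231597], [783321937274381562, 552391389647818115]]
tr = 643127483532385361 + 552391389647818115 = 1195518873180203476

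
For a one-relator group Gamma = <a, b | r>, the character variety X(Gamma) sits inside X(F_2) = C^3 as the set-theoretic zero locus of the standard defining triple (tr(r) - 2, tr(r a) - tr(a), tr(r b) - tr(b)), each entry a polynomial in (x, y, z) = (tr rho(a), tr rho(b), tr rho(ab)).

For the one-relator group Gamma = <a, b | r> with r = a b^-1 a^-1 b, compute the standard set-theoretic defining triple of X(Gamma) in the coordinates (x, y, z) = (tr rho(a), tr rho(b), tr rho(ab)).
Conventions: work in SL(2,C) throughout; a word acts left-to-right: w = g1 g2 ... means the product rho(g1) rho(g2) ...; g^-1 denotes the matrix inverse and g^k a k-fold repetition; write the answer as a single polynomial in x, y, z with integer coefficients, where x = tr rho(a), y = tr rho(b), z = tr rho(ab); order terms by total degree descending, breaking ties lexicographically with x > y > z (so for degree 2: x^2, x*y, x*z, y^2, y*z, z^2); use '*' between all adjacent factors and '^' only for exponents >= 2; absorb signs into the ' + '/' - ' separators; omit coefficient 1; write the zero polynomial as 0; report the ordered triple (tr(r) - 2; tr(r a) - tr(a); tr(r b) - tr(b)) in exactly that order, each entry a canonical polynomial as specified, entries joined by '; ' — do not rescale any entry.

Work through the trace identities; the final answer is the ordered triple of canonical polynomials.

-x*y*z + x^2 + y^2 + z^2 - 4; -x^2*y*z + x^3 + x*y^2 + x*z^2 - 4*x; -x*y^2*z + x^2*y + y^3 + y*z^2 - 4*y

trace(b a b) = trace(b) * trace(a b) - trace(a) = y*z - x
trace(b a b a) = trace(a b) * trace(a b) - trace(1) = z^2 - 2
trace(a^-1 b a b) = trace(b a b) * trace(a) - trace(b a b a) = x*y*z - x^2 - z^2 + 2
trace(a b^-1 a^-1 b) = trace(a^-1 b a) * trace(b) - trace(a^-1 b a b) = -x*y*z + x^2 + y^2 + z^2 - 2
trace(a^2) = trace(a) * trace(a) - trace(1)  (reduce the a square) = x^2 - 2
trace(b a^2) = trace(a) * trace(b a) - trace(b)  (reduce the a square) = x*z - y
reduce: trace(a b a^2) = trace(a) * trace(b a^2) - trace(b a)  (reduce the a square) = x^2*z - x*y - z
reduce: trace(a b a^2 b) = trace(a) * trace(b a b a) - trace(b a b)  (reduce the a square) = x*z^2 - y*z - x
trace(b a^2 b^-1 a) = trace(a b a^2) * trace(b) - trace(a b a^2 b)  (eliminate b^-1) = x^2*y*z - x*y^2 - x*z^2 + x
so trace(a b^-1 a^-1 b a) = trace(b a^2 b^-1) * trace(a) - trace(b a^2 b^-1 a)  (eliminate a^-1) = -x^2*y*z + x^3 + x*y^2 + x*z^2 - 3*x
trace(a b^2 a) = trace(b) * trace(a^2 b) - trace(a^2) = x*y*z - x^2 - y^2 + 2
trace(a b^2 a b) = trace(b) * trace(a b a b) - trace(a b a) = y*z^2 - x*z - y
reduce: trace(b^2 a b^-1 a) = trace(a b^2 a) * trace(b) - trace(a b^2 a b) = x*y^2*z - x^2*y - y^3 - y*z^2 + x*z + 3*y
reduce: trace(a b^-1 a^-1 b^2) = trace(b^2 a b^-1) * trace(a) - trace(b^2 a b^-1 a) = -x*y^2*z + x^2*y + y^3 + y*z^2 - 3*y
assemble the triple (trace(r) - 2; trace(r a) - x; trace(r b) - y)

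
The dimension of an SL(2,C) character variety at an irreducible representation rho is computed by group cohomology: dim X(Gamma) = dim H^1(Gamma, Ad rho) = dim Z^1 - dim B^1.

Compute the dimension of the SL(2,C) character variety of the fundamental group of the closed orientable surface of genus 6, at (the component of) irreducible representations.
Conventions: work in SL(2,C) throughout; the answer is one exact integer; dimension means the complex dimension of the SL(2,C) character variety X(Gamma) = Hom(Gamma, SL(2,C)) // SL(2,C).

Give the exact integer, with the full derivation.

The genus-6 surface group: 2g = 12 generators, one relator prod [a_i, b_i].
Before the relator condition, cocycle space has dim 3*12 = 36.
H^2 = coker(d_2) is dual to H^0 = 0 at irreducible rho (Poincare duality), so d_2 is onto: dim Z^1 = 33.
As always at irreducible rho, dim B^1 = 3.
Hence dim X = 33 - 3 = 30.

30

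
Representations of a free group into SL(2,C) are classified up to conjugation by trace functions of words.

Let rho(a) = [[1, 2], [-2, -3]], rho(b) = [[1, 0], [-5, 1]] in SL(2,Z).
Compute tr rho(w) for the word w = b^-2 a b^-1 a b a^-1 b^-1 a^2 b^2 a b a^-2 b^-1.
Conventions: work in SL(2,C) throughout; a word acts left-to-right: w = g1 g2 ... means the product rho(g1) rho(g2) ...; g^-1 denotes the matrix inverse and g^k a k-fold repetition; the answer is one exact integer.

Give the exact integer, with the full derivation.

-22716018

rho(b^-1) = [[1, 0], [5, 1]]
... * rho(b^-1) = [[1, 0], [5, 1]]  ->  [[1, 0], [10, 1]]
... * rho(a) = [[1, 2], [-2, -3]]  ->  [[1, 2], [8, 17]]
... * rho(b^-1) = [[1, 0], [5, 1]]  ->  [[11, 2], [93, 17]]
... * rho(a) = [[1, 2], [-2, -3]]  ->  [[7, 16], [59, 135]]
... * rho(b) = [[1, 0], [-5, 1]]  ->  [[-73, 16], [-616, 135]]
... * rho(a^-1) = [[-3, -2], [2, 1]]  ->  [[251, 162], [2118, 1367]]
... * rho(b^-1) = [[1, 0], [5, 1]]  ->  [[1061, 162], [8953, 1367]]
... * rho(a) = [[1, 2], [-2, -3]]  ->  [[737, 1636], [6219, 13805]]
... * rho(a) = [[1, 2], [-2, -3]]  ->  [[-2535, -3434], [-21391, -28977]]
... * rho(b) = [[1, 0], [-5, 1]]  ->  [[14635, -3434], [123494, -28977]]
... * rho(b) = [[1, 0], [-5, 1]]  ->  [[31805, -3434], [268379, -28977]]
... * rho(a) = [[1, 2], [-2, -3]]  ->  [[38673, 73912], [326333, 623689]]
... * rho(b) = [[1, 0], [-5, 1]]  ->  [[-330887, 73912], [-2792112, 623689]]
... * rho(a^-1) = [[-3, -2], [2, 1]]  ->  [[1140485, 735686], [9623714, 6207913]]
... * rho(a^-1) = [[-3, -2], [2, 1]]  ->  [[-1950083, -1545284], [-16455316, -13039515]]
... * rho(b^-1) = [[1, 0], [5, 1]]  ->  [[-9676503, -1545284], [-81652891, -13039515]]
tr = -9676503 + -13039515 = -22716018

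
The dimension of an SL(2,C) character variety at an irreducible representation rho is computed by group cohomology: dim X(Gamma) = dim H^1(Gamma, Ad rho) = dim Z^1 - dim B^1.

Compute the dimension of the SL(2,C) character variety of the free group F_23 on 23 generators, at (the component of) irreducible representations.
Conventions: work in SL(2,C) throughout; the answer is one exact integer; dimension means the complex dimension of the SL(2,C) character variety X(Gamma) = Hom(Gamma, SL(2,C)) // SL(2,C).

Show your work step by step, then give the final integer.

Here Gamma is free of rank 23 — no relator constrains a cocycle.
A cocycle picks one sl_2 vector per generator freely, giving dim Z^1 = 3*23 = 69.
At an irreducible rho the centralizer of the image in sl_2 is 0, so the coboundary map sl_2 -> Z^1 is injective: dim B^1 = 3.
dim X = dim H^1 = dim Z^1 - dim B^1 = 69 - 3 = 66.

66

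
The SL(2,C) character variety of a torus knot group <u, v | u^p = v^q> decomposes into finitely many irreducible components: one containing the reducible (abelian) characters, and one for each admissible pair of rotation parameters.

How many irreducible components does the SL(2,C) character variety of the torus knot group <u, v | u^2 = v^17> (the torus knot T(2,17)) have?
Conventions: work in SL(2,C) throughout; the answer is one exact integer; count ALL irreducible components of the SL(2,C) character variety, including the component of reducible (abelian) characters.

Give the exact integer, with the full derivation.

9

Gamma = < u, v | u^2 = v^17 > (torus knot T(2,17)); the central element u^2 = v^17 acts as +I or -I in any irreducible SL(2,C) representation.
This locks tr(u) to 2*cos(pi*alpha/2), alpha in 1..1, and tr(v) to 2*cos(pi*beta/17), beta in 1..16, on each component of irreducible characters.
The two central values (-1)^alpha I and (-1)^beta I must be the same matrix, so alpha and beta share a parity.
Counting: 1 odd alphas x 8 odd betas + 0 even alphas x 8 even betas = 8 + 0 = 8.
That is 8 components of irreducible characters, and with the reducible (abelian) component the total is 9.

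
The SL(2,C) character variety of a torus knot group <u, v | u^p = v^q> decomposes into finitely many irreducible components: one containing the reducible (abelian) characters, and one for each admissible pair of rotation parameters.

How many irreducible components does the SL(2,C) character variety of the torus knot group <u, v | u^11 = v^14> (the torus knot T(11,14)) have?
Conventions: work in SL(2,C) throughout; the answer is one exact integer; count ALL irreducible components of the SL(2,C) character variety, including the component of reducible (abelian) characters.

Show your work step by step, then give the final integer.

66

In the torus knot group T(11,14), u^11 = v^14 is central, so an irreducible representation sends it to +I or -I (Schur).
On an irreducible component, tr(u) is locked at 2*cos(pi*alpha/11) for some alpha in 1..10, and tr(v) at 2*cos(pi*beta/14) for some beta in 1..13.
u^11 = (-1)^alpha I and v^14 = (-1)^beta I must agree, so alpha and beta have equal parity.
Counting: 5 odd alphas x 7 odd betas + 5 even alphas x 6 even betas = 35 + 30 = 65.
Total: 65 irreducible-character components + 1 reducible (abelian) component = 66.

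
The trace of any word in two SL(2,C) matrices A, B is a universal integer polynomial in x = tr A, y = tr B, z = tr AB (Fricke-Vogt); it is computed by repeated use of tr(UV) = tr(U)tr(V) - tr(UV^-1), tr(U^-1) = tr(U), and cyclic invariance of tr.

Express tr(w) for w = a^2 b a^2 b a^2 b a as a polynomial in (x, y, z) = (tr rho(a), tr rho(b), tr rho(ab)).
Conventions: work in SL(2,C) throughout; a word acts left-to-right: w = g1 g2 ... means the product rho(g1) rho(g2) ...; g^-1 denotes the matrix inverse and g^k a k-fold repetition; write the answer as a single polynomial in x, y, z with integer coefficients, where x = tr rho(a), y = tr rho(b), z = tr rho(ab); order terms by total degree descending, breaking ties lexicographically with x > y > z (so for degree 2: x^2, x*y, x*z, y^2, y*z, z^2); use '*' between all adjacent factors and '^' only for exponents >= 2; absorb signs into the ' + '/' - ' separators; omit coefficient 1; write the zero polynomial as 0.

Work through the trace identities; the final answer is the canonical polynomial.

apply: trace(b a b a) = trace(b a) trace(b a) - trace(1)   [split at a repeated b] = z^2 - 2
trace(b a b a b a) = trace(b a) trace(b a b a) - trace(b^-1 a^-1)   [split at a repeated b] = z^3 - 3*z
trace(a b a) = trace(a) trace(b a) - trace(b)   [square of a] = x*z - y
trace(b a b a b) = trace(b) trace(a b a b) - trace(a b a)   [square of b] = y*z^2 - x*z - y
trace(b a^2 b a b a) = trace(a) trace(b a b a b a) - trace(b a b a b)   [square of a] = x*z^3 - y*z^2 - 2*x*z + y
trace(a b^2) = trace(b) trace(a b) - trace(a)   [square of b] = y*z - x
use: trace(b a b^2) = trace(b) trace(a b^2) - trace(a b)   [square of b] = y^2*z - x*y - z
apply: trace(b a^2 b a b) = trace(a) trace(b a b^2 a) - trace(b a b^2)   [square of a] = x*y*z^2 - x^2*z - y^2*z + z
trace(b a^2 b a^2 b a) = trace(a) trace(b a^2 b a b a) - trace(b a^2 b a b)   [square of a] = x^2*z^3 - 2*x*y*z^2 - x^2*z + y^2*z + x*y - z
apply: trace(a^2) = trace(a) trace(a) - trace(1)   [square of a] = x^2 - 2
trace(b a^2 b) = trace(b) trace(a^2 b) - trace(a^2)   [square of b] = x*y*z - x^2 - y^2 + 2
use: trace(b^2 a^2 b) = trace(b) trace(b a^2 b) - trace(b a^2)   [square of b] = x*y^2*z - x^2*y - y^3 - x*z + 3*y
trace(b a^2 b a^2 b) = trace(a) trace(b^2 a^2 b a) - trace(b^2 a^2 b)   [square of a] = x^2*y*z^2 - x^3*z - 2*x*y^2*z + x^2*y + y^3 + 2*x*z - 3*y
trace(b a^2 b a^2 b a^2) = trace(a) trace(b a^2 b a^2 b a) - trace(b a^2 b a^2 b)   [square of a] = x^3*z^3 - 3*x^2*y*z^2 + 3*x*y^2*z - y^3 - 3*x*z + 3*y
trace(a^2 b a^2 b a^2 b a) = trace(a) trace(b a^2 b a^2 b a^2) - trace(b a^2 b a^2 b a)   [square of a] = x^4*z^3 - 3*x^3*y*z^2 + 3*x^2*y^2*z - x^2*z^3 - x*y^3 + 2*x*y*z^2 - 2*x^2*z - y^2*z + 2*x*y + z

x^4*z^3 - 3*x^3*y*z^2 + 3*x^2*y^2*z - x^2*z^3 - x*y^3 + 2*x*y*z^2 - 2*x^2*z - y^2*z + 2*x*y + z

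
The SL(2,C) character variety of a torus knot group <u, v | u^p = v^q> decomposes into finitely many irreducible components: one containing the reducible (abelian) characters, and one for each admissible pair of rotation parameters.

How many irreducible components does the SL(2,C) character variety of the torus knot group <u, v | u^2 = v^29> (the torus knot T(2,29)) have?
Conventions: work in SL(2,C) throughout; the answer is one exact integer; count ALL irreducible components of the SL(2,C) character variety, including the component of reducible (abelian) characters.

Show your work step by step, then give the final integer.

15

For T(2,29): irreducibility forces the central element u^2 = v^29 to one of +I, -I.
This locks tr(u) to 2*cos(pi*alpha/2), alpha in 1..1, and tr(v) to 2*cos(pi*beta/29), beta in 1..28, on each component of irreducible characters.
Consistency of u^2 = (-1)^alpha I with v^29 = (-1)^beta I forces alpha = beta (mod 2).
count pairs: odd alpha (1 choices) x odd beta (14), plus even alpha (0) x even beta (14): 1*14 + 0*14 = 14.
Total: 14 irreducible-character components + 1 reducible (abelian) component = 15.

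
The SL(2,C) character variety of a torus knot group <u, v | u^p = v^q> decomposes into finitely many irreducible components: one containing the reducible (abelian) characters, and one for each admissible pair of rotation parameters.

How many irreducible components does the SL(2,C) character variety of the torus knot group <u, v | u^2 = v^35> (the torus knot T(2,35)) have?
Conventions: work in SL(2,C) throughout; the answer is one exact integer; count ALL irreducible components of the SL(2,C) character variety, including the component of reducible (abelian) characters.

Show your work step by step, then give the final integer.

Gamma = < u, v | u^2 = v^35 > (torus knot T(2,35)); the central element u^2 = v^35 acts as +I or -I in any irreducible SL(2,C) representation.
This locks tr(u) to 2*cos(pi*alpha/2), alpha in 1..1, and tr(v) to 2*cos(pi*beta/35), beta in 1..34, on each component of irreducible characters.
The two central values (-1)^alpha I and (-1)^beta I must be the same matrix, so alpha and beta share a parity.
Enumerate parity-matched pairs: 1*17 odd-odd plus 0*17 even-even gives 17.
That is 17 components of irreducible characters, and with the reducible (abelian) component the total is 18.

18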